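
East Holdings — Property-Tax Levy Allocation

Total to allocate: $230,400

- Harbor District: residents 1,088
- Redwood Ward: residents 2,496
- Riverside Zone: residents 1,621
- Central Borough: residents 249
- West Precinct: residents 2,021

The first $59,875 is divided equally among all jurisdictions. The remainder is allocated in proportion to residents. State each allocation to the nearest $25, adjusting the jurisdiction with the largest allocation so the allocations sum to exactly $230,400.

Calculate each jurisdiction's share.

First tranche $59,875 split equally: $11,975 each.
Remainder $170,525 by residents (total 7,475): Harbor District 24,820.23 → $24,825; Redwood Ward 56,940.52 → $56,950; Riverside Zone 36,979.40 → $36,975; Central Borough 5,680.36 → $5,675; West Precinct 46,104.48 → $46,100.
Totals: Harbor District $11,975 + $24,825 = $36,800; Redwood Ward $11,975 + $56,950 = $68,925; Riverside Zone $11,975 + $36,975 = $48,950; Central Borough $11,975 + $5,675 = $17,650; West Precinct $11,975 + $46,100 = $58,075.

Harbor District: $36,800 | Redwood Ward: $68,925 | Riverside Zone: $48,950 | Central Borough: $17,650 | West Precinct: $58,075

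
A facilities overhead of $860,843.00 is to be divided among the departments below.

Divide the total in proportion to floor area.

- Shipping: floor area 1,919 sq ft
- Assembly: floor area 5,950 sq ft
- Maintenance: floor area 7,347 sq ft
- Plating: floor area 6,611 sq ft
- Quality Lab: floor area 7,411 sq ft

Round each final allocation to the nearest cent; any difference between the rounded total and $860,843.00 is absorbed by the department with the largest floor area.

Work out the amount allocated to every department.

Combined floor area = 1,919 + 5,950 + 7,347 + 6,611 + 7,411 = 29,238.
Proportional shares: Shipping 56,500.3665; Assembly 175,183.5232; Maintenance 216,314.8478; Plating 194,645.0877; Quality Lab 218,199.1748.
At nearest cent: Shipping $56,500.37; Assembly $175,183.52; Maintenance $216,314.85; Plating $194,645.09; Quality Lab $218,199.17. Sum = $860,843.00.
Rounded total matches; no reconciliation needed.

Shipping: $56,500.37; Assembly: $175,183.52; Maintenance: $216,314.85; Plating: $194,645.09; Quality Lab: $218,199.17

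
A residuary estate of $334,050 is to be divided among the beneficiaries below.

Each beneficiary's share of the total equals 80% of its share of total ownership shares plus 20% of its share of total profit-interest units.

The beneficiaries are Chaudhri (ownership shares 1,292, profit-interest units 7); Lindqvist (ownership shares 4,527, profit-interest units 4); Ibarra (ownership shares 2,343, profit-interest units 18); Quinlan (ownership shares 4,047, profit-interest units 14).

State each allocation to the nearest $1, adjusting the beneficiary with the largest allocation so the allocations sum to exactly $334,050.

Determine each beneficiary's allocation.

Chaudhri: $39,156 · Lindqvist: $105,305 · Ibarra: $79,252 · Quinlan: $110,337

Ownership shares total 12,209; profit-interest units total 43.
Combined weights (80% ownership shares + 20% profit-interest units): Chaudhri 0.1172; Lindqvist 0.3152; Ibarra 0.2372; Quinlan 0.3303.
Unrounded shares: Chaudhri 39,156.34; Lindqvist 105,305.35; Ibarra 79,252.37; Quinlan 110,335.95.
After rounding ($1): Chaudhri $39,156; Lindqvist $105,305; Ibarra $79,252; Quinlan $110,336. Sum = $334,049.
Difference $334,050 − $334,049 = +$1 applied to largest allocation (Quinlan): Quinlan becomes $110,337.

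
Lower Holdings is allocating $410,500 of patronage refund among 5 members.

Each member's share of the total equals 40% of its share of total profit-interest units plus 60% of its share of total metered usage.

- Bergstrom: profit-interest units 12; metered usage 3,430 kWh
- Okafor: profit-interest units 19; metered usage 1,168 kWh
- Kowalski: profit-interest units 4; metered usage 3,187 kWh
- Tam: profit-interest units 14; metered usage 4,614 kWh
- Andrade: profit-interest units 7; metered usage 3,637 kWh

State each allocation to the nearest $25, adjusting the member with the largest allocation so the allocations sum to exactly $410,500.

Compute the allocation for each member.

Profit-interest units total 56; metered usage total 16,036.
Blended shares (40% profit-interest units + 60% metered usage): Bergstrom 0.2141; Okafor 0.1794; Kowalski 0.1478; Tam 0.2726; Andrade 0.1861.
Raw shares: Bergstrom 87,867.74; Okafor 73,650.25; Kowalski 60,678.32; Tam 111,917.31; Andrade 76,386.38.
Rounded to nearest $25: Bergstrom $87,875; Okafor $73,650; Kowalski $60,675; Tam $111,925; Andrade $76,375. Sum = $410,500.
No rounding difference to absorb.

Bergstrom: $87,875 | Okafor: $73,650 | Kowalski: $60,675 | Tam: $111,925 | Andrade: $76,375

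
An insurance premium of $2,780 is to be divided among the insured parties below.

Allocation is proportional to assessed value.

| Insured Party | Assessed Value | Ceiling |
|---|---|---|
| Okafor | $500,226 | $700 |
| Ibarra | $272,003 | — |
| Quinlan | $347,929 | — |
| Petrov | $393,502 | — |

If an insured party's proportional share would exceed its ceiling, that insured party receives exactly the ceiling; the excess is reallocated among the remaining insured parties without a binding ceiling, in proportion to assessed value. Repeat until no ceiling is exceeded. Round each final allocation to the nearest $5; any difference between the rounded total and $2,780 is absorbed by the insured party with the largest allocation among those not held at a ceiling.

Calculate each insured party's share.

Assessed value total: 1,513,660.
Unconstrained shares: Okafor 918.72; Ibarra 499.56; Quinlan 639.01; Petrov 722.71.
Held at cap: Okafor ($700); remaining pool $2,080 reallocated over remaining assessed value 1,013,434.
Remaining shares: Ibarra 558.27 → $560; Quinlan 714.10 → $715; Petrov 807.63 → $810.
Rounding difference −$5 applied to Petrov → $805.

Okafor: $700; Ibarra: $560; Quinlan: $715; Petrov: $805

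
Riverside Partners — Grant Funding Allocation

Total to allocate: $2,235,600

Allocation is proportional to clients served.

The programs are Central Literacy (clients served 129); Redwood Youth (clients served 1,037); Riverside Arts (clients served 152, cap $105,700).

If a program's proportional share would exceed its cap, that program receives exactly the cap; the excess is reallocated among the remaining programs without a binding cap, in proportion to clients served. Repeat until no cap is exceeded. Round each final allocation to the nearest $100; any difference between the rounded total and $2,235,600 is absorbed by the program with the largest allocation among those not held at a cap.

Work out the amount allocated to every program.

Clients served total: 1,318.
Proportional shares (ignoring caps): Central Literacy 218,810.62; Redwood Youth 1,758,966.01; Riverside Arts 257,823.37.
Held at cap: Riverside Arts ($105,700); residual $2,129,900 reallocated over remaining clients served 1,166.
Remaining shares: Central Literacy 235,640.74 → $235,600; Redwood Youth 1,894,259.26 → $1,894,300.

Central Literacy: $235,600 | Redwood Youth: $1,894,300 | Riverside Arts: $105,700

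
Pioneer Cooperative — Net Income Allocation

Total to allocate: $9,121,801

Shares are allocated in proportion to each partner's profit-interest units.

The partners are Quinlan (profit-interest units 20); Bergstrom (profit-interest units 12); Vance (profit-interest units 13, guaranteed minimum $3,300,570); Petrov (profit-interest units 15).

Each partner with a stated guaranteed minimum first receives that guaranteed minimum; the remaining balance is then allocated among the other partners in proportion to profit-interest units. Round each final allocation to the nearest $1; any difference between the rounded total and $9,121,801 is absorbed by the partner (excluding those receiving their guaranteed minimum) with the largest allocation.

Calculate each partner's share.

Quinlan: $2,477,119 · Bergstrom: $1,486,272 · Vance: $3,300,570 · Petrov: $1,857,840

Guaranteed amounts: Vance $3,300,570. Balance $5,821,231.
Balance split over remaining profit-interest units 47: Quinlan 2,477,119.57 → $2,477,120; Bergstrom 1,486,271.74 → $1,486,272; Petrov 1,857,839.68 → $1,857,840.
Rounding difference −$1 applied to Quinlan → $2,477,119.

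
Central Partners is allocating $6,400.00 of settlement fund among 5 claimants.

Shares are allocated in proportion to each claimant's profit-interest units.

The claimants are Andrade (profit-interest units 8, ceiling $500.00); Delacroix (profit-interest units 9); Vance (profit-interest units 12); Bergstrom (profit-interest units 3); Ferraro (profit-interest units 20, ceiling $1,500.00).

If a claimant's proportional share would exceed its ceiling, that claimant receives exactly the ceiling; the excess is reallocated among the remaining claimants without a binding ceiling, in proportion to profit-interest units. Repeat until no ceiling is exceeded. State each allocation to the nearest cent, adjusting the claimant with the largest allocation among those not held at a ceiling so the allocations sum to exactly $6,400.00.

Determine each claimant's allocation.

Andrade: $500.00 · Delacroix: $1,650.00 · Vance: $2,200.00 · Bergstrom: $550.00 · Ferraro: $1,500.00

Sum of profit-interest units: 52.
Proportional shares (ignoring caps): Andrade 984.6154; Delacroix 1,107.6923; Vance 1,476.9231; Bergstrom 369.2308; Ferraro 2,461.5385.
Capped: Andrade ($500.00), Ferraro ($1,500.00); balance $4,400.00 reallocated over remaining profit-interest units 24.
Shares after redistribution: Delacroix 1,650.0000 → $1,650.00; Vance 2,200.0000 → $2,200.00; Bergstrom 550.0000 → $550.00.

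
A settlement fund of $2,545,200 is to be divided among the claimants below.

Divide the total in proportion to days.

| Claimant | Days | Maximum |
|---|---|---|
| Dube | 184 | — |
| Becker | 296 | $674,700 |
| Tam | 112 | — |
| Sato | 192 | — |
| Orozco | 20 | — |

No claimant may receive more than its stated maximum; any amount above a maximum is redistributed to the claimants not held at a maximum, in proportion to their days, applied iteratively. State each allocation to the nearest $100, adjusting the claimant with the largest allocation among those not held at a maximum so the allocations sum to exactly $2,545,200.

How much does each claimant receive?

Dube: $677,500 | Becker: $674,700 | Tam: $412,400 | Sato: $707,000 | Orozco: $73,600

Combined days = 804.
Proportional shares (ignoring caps): Dube 582,483.58; Becker 937,038.81; Tam 354,555.22; Sato 607,808.96; Orozco 63,313.43.
Held at cap: Becker ($674,700); residual $1,870,500 reallocated over remaining days 508.
Shares after redistribution: Dube 677,503.94 → $677,500; Tam 412,393.70 → $412,400; Sato 706,960.63 → $707,000; Orozco 73,641.73 → $73,600.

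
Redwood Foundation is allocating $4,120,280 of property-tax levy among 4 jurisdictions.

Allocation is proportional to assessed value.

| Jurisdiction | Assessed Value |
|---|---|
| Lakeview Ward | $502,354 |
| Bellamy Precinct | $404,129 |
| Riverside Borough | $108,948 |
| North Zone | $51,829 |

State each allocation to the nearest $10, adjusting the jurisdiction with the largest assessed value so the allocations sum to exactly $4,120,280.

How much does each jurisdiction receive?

Assessed value total: 502,354 + 404,129 + 108,948 + 51,829 = 1,067,260.
Unrounded shares: Lakeview Ward 1,939,395.40; Bellamy Precinct 1,560,186.49; Riverside Borough 420,606.29; North Zone 200,091.82.
After rounding ($10): Lakeview Ward $1,939,400; Bellamy Precinct $1,560,190; Riverside Borough $420,610; North Zone $200,090. Sum = $4,120,290.
Difference $4,120,280 − $4,120,290 = −$10 applied to largest assessed value (Lakeview Ward): Lakeview Ward becomes $1,939,390.

Lakeview Ward: $1,939,390; Bellamy Precinct: $1,560,190; Riverside Borough: $420,610; North Zone: $200,090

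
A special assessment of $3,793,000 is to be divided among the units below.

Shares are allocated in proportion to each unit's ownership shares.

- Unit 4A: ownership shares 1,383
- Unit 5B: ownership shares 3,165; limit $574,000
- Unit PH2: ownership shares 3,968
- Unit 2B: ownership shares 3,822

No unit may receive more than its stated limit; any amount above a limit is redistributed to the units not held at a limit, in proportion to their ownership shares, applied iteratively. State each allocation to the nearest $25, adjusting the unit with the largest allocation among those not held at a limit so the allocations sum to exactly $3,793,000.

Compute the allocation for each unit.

Ownership shares total: 12,338.
Proportional shares (ignoring caps): Unit 4A 425,167.69; Unit 5B 972,997.65; Unit PH2 1,219,859.30; Unit 2B 1,174,975.36.
Capped: Unit 5B ($574,000); remaining pool $3,219,000 reallocated over remaining ownership shares 9,173.
Remaining shares: Unit 4A 485,323.99 → $485,325; Unit PH2 1,392,455.25 → $1,392,450; Unit 2B 1,341,220.76 → $1,341,225.

Unit 4A: $485,325; Unit 5B: $574,000; Unit PH2: $1,392,450; Unit 2B: $1,341,225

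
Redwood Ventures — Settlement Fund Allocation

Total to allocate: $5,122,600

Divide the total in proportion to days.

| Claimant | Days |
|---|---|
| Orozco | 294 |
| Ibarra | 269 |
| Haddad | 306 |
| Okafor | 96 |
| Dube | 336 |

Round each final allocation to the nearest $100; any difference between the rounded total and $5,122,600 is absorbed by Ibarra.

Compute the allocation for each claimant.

Orozco: $1,157,600; Ibarra: $1,059,100; Haddad: $1,204,900; Okafor: $378,000; Dube: $1,323,000

Days total: 1,301.
Pro-rata amounts: Orozco 294/1,301 × $5,122,600 = 1,157,605.23; Ibarra 269/1,301 × $5,122,600 = 1,059,169.41; Haddad 306/1,301 × $5,122,600 = 1,204,854.42; Okafor 96/1,301 × $5,122,600 = 377,993.54; Dube 336/1,301 × $5,122,600 = 1,322,977.40.
After rounding ($100): Orozco $1,157,600; Ibarra $1,059,200; Haddad $1,204,900; Okafor $378,000; Dube $1,323,000. Sum = $5,122,700.
Difference $5,122,600 − $5,122,700 = −$100 applied to Ibarra: Ibarra becomes $1,059,100.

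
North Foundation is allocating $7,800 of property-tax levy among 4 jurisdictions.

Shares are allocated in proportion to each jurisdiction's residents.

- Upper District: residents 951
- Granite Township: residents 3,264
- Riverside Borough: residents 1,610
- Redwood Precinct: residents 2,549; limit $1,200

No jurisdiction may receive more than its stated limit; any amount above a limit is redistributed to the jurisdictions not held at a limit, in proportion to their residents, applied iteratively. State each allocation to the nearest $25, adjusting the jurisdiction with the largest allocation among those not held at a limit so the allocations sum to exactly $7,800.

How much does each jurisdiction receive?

Combined residents = 8,374.
Unconstrained shares: Upper District 885.81; Granite Township 3,040.27; Riverside Borough 1,499.64; Redwood Precinct 2,374.28.
Capped: Redwood Precinct ($1,200); residual $6,600 reallocated over remaining residents 5,825.
Shares after redistribution: Upper District 1,077.53 → $1,075; Granite Township 3,698.27 → $3,700; Riverside Borough 1,824.21 → $1,825.

Upper District: $1,075 | Granite Township: $3,700 | Riverside Borough: $1,825 | Redwood Precinct: $1,200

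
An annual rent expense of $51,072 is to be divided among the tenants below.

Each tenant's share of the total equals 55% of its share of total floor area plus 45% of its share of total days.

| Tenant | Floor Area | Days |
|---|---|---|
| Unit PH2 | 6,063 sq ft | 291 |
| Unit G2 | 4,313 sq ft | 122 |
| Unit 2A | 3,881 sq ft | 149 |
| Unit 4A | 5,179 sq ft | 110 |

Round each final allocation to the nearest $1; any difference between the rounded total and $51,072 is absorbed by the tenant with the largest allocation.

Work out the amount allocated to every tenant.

Floor area total 19,436; days total 672.
Blended shares (55% floor area + 45% days): Unit PH2 0.3664; Unit G2 0.2037; Unit 2A 0.2096; Unit 4A 0.2202.
Pro-rata amounts: Unit PH2 18,714.66; Unit G2 10,405.70; Unit 2A 10,704.76; Unit 4A 11,246.88.
After rounding ($1): Unit PH2 $18,715; Unit G2 $10,406; Unit 2A $10,705; Unit 4A $11,247. Sum = $51,073.
Difference $51,072 − $51,073 = −$1 applied to largest allocation (Unit PH2): Unit PH2 becomes $18,714.

Unit PH2: $18,714 · Unit G2: $10,406 · Unit 2A: $10,705 · Unit 4A: $11,247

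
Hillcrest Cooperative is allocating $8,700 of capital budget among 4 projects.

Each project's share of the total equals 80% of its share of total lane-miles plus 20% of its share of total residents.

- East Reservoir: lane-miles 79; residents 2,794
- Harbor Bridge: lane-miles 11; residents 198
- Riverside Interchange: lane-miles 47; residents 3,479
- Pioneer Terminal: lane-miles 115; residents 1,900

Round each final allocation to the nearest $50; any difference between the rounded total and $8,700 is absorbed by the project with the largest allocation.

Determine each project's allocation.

Totals — lane-miles 252, residents 8,371.
Composite weights (80% lane-miles + 20% residents): East Reservoir 0.3175; Harbor Bridge 0.0397; Riverside Interchange 0.2323; Pioneer Terminal 0.4105.
Unrounded shares: East Reservoir 2,762.67; Harbor Bridge 344.97; Riverside Interchange 2,021.24; Pioneer Terminal 3,571.13.
After rounding ($50): East Reservoir $2,750; Harbor Bridge $350; Riverside Interchange $2,000; Pioneer Terminal $3,550. Sum = $8,650.
Difference $8,700 − $8,650 = +$50 applied to largest allocation (Pioneer Terminal): Pioneer Terminal becomes $3,600.

East Reservoir: $2,750 · Harbor Bridge: $350 · Riverside Interchange: $2,000 · Pioneer Terminal: $3,600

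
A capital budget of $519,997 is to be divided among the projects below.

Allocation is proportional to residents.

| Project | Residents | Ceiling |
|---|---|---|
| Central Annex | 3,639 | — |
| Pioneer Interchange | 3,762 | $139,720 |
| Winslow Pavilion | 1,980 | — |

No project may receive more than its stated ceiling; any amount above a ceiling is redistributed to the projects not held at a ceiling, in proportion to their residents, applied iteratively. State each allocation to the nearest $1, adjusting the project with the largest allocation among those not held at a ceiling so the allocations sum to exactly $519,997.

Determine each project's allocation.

Central Annex: $246,277; Pioneer Interchange: $139,720; Winslow Pavilion: $134,000

Combined residents = 9,381.
Proportional shares (ignoring caps): Central Annex 201,712.94; Pioneer Interchange 208,530.94; Winslow Pavilion 109,753.12.
Cap binds for Pioneer Interchange ($139,720); residual $380,277 reallocated over remaining residents 5,619.
Remaining shares: Central Annex 246,276.56 → $246,277; Winslow Pavilion 134,000.44 → $134,000.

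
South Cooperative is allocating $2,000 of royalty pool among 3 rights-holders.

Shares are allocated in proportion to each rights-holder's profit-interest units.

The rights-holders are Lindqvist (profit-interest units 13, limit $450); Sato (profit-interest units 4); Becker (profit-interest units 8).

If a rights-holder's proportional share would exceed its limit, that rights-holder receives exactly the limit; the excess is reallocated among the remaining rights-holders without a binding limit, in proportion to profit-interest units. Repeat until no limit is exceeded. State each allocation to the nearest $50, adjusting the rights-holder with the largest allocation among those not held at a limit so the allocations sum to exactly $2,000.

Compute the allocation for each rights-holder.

Lindqvist: $450; Sato: $500; Becker: $1,050

Combined profit-interest units = 25.
Proportional shares (ignoring caps): Lindqvist 1,040.00; Sato 320.00; Becker 640.00.
Cap binds for Lindqvist ($450); residual $1,550 reallocated over remaining profit-interest units 12.
Remaining shares: Sato 516.67 → $500; Becker 1,033.33 → $1,050.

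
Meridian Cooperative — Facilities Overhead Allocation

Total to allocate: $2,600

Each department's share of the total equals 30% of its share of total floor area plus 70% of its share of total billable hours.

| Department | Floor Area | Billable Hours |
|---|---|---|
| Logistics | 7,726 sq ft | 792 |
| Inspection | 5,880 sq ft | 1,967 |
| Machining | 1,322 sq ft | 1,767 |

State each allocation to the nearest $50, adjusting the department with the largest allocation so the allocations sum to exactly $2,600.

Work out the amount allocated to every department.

Totals — floor area 14,928, billable hours 4,526.
Combined weights (30% floor area + 70% billable hours): Logistics 0.2778; Inspection 0.4224; Machining 0.2999.
Unrounded shares: Logistics 722.17; Inspection 1,098.21; Machining 779.62.
After rounding ($50): Logistics $700; Inspection $1,100; Machining $800. Sum = $2,600.
Rounded total matches; no reconciliation needed.

Logistics: $700; Inspection: $1,100; Machining: $800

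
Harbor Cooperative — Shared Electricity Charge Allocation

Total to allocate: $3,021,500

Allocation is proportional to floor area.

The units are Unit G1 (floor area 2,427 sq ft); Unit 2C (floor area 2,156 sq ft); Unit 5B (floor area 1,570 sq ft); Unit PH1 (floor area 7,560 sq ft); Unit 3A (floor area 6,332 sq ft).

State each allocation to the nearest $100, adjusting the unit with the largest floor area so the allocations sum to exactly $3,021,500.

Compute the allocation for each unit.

Total floor area = 2,427 + 2,156 + 1,570 + 7,560 + 6,332 = 20,045.
Unrounded shares: Unit G1 365,835.89; Unit 2C 324,986.48; Unit 5B 236,655.28; Unit PH1 1,139,562.98; Unit 3A 954,459.37.
After rounding ($100): Unit G1 $365,800; Unit 2C $325,000; Unit 5B $236,700; Unit PH1 $1,139,600; Unit 3A $954,500. Sum = $3,021,600.
Difference $3,021,500 − $3,021,600 = −$100 applied to largest floor area (Unit PH1): Unit PH1 becomes $1,139,500.

Unit G1: $365,800 | Unit 2C: $325,000 | Unit 5B: $236,700 | Unit PH1: $1,139,500 | Unit 3A: $954,500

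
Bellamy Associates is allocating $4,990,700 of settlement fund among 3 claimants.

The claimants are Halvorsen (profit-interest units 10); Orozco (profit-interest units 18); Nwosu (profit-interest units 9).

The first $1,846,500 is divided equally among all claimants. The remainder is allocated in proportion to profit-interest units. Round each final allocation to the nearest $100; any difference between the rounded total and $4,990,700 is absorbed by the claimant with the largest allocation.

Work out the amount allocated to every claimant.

First tranche $1,846,500 split equally: $615,500 each.
Remainder $3,144,200 by profit-interest units (total 37): Halvorsen 849,783.78 → $849,800; Orozco 1,529,610.81 → $1,529,600; Nwosu 764,805.41 → $764,800.
Totals: Halvorsen $615,500 + $849,800 = $1,465,300; Orozco $615,500 + $1,529,600 = $2,145,100; Nwosu $615,500 + $764,800 = $1,380,300.

Halvorsen: $1,465,300 | Orozco: $2,145,100 | Nwosu: $1,380,300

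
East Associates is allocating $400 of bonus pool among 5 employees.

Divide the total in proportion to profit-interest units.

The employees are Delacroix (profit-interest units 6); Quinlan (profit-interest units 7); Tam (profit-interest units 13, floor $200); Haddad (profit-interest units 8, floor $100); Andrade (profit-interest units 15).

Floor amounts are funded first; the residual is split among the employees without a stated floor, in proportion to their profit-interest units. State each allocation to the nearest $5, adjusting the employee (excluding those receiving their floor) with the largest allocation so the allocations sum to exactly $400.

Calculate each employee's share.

Fund the minimums — Tam $200; Haddad $100. Balance $100.
Balance split over remaining profit-interest units 28: Delacroix 21.43 → $20; Quinlan 25.00 → $25; Andrade 53.57 → $55.

Delacroix: $20 | Quinlan: $25 | Tam: $200 | Haddad: $100 | Andrade: $55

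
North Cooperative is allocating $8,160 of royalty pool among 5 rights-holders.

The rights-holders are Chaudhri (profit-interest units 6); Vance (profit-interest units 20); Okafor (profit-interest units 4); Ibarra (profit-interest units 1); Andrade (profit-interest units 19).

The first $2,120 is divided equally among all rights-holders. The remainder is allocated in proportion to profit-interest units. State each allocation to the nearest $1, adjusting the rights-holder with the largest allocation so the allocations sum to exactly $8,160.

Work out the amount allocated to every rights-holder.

$2,120 shared equally gives $424 per rights-holder.
Remainder $6,040 by profit-interest units (total 50): Chaudhri 724.80 → $725; Vance 2,416.00 → $2,416; Okafor 483.20 → $483; Ibarra 120.80 → $121; Andrade 2,295.20 → $2,295.
Totals: Chaudhri $424 + $725 = $1,149; Vance $424 + $2,416 = $2,840; Okafor $424 + $483 = $907; Ibarra $424 + $121 = $545; Andrade $424 + $2,295 = $2,719.

Chaudhri: $1,149 · Vance: $2,840 · Okafor: $907 · Ibarra: $545 · Andrade: $2,719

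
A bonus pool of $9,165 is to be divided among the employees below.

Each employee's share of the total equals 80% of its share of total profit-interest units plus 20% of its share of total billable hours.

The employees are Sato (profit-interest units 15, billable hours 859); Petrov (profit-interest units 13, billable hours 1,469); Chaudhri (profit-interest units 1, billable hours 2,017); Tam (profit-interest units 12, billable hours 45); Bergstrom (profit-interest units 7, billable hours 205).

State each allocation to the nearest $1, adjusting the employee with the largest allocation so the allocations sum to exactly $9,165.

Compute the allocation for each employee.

Sato: $2,634 | Petrov: $2,572 | Chaudhri: $957 | Tam: $1,851 | Bergstrom: $1,151

Totals — profit-interest units 48, billable hours 4,595.
Blended shares (80% profit-interest units + 20% billable hours): Sato 0.2874; Petrov 0.2806; Chaudhri 0.1045; Tam 0.2020; Bergstrom 0.1256.
Unrounded shares: Sato 2,633.92; Petrov 2,571.75; Chaudhri 957.36; Tam 1,850.95; Bergstrom 1,151.03.
After rounding ($1): Sato $2,634; Petrov $2,572; Chaudhri $957; Tam $1,851; Bergstrom $1,151. Sum = $9,165.
Rounded total matches; no reconciliation needed.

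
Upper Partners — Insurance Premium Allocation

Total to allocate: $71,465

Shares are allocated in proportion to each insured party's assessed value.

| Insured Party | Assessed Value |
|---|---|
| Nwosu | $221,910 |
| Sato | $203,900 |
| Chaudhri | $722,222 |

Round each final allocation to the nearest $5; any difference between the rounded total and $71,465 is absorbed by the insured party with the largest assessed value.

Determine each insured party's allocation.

Assessed value total: 1,148,032.
Unrounded shares: Nwosu 221,910/1,148,032 × $71,465 = 13,813.90; Sato 203,900/1,148,032 × $71,465 = 12,692.78; Chaudhri 722,222/1,148,032 × $71,465 = 44,958.32.
Rounded to nearest $5: Nwosu $13,815; Sato $12,695; Chaudhri $44,960. Sum = $71,470.
Difference $71,465 − $71,470 = −$5 applied to largest assessed value (Chaudhri): Chaudhri becomes $44,955.

Nwosu: $13,815; Sato: $12,695; Chaudhri: $44,955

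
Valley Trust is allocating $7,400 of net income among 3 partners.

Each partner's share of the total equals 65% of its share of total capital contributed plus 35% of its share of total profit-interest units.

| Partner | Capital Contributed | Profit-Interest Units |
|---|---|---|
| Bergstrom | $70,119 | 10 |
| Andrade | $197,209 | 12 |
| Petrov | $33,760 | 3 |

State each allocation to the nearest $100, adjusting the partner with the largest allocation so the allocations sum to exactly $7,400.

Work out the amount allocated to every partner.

Bergstrom: $2,200 · Andrade: $4,300 · Petrov: $900

Totals — capital contributed 301,088, profit-interest units 25.
Blended shares (65% capital contributed + 35% profit-interest units): Bergstrom 0.2914; Andrade 0.5937; Petrov 0.1149.
Pro-rata amounts: Bergstrom 2,156.18; Andrade 4,393.69; Petrov 850.13.
At nearest $100: Bergstrom $2,200; Andrade $4,400; Petrov $900. Sum = $7,500.
Difference $7,400 − $7,500 = −$100 applied to largest allocation (Andrade): Andrade becomes $4,300.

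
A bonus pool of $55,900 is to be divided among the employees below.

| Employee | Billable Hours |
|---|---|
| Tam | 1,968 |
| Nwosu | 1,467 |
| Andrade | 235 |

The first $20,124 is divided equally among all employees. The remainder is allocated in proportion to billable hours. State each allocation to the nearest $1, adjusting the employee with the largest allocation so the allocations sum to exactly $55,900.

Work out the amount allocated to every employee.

Tam: $25,892; Nwosu: $21,009; Andrade: $8,999

First tranche $20,124 split equally: $6,708 each.
Remainder $35,776 by billable hours (total 3,670): Tam 19,184.51 → $19,185; Nwosu 14,300.65 → $14,301; Andrade 2,290.83 → $2,291.
Rounding difference −$1 on remainder applied to Tam.
Totals: Tam $6,708 + $19,184 = $25,892; Nwosu $6,708 + $14,301 = $21,009; Andrade $6,708 + $2,291 = $8,999.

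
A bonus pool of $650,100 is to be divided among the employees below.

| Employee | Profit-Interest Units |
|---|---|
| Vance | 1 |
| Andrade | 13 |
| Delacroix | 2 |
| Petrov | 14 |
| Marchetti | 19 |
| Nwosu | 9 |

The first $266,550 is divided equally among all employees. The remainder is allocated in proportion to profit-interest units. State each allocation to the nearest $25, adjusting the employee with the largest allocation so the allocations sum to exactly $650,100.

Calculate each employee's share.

Equal tier: $266,550 ÷ 6 = $44,425 apiece.
Remainder $383,550 by profit-interest units (total 58): Vance 6,612.93 → $6,625; Andrade 85,968.10 → $85,975; Delacroix 13,225.86 → $13,225; Petrov 92,581.03 → $92,575; Marchetti 125,645.69 → $125,650; Nwosu 59,516.38 → $59,525.
Rounding difference −$25 on remainder applied to Marchetti.
Totals: Vance $44,425 + $6,625 = $51,050; Andrade $44,425 + $85,975 = $130,400; Delacroix $44,425 + $13,225 = $57,650; Petrov $44,425 + $92,575 = $137,000; Marchetti $44,425 + $125,625 = $170,050; Nwosu $44,425 + $59,525 = $103,950.

Vance: $51,050 · Andrade: $130,400 · Delacroix: $57,650 · Petrov: $137,000 · Marchetti: $170,050 · Nwosu: $103,950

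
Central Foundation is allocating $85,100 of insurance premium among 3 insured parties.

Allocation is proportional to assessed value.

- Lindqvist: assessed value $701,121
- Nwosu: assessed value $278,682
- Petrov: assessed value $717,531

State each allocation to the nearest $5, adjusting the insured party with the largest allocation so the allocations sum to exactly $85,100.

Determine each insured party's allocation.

Lindqvist: $35,150; Nwosu: $13,970; Petrov: $35,980

Sum of assessed value: 1,697,334.
Unrounded shares: Lindqvist 701,121/1,697,334 × $85,100 = 35,152.42; Nwosu 278,682/1,697,334 × $85,100 = 13,972.41; Petrov 717,531/1,697,334 × $85,100 = 35,975.18.
At nearest $5: Lindqvist $35,150; Nwosu $13,970; Petrov $35,975. Sum = $85,095.
Difference $85,100 − $85,095 = +$5 applied to largest allocation (Petrov): Petrov becomes $35,980.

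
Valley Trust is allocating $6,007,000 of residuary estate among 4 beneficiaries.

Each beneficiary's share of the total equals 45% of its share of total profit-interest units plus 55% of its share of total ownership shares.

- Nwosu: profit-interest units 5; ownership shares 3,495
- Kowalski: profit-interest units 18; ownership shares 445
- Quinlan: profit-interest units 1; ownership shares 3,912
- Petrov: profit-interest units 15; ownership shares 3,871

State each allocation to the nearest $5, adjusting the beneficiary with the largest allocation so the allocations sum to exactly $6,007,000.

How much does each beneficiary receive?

Nwosu: $1,331,540 · Kowalski: $1,373,020 · Quinlan: $1,171,815 · Petrov: $2,130,625

Profit-interest units total 39; ownership shares total 11,723.
Composite weights (45% profit-interest units + 55% ownership shares): Nwosu 0.2217; Kowalski 0.2286; Quinlan 0.1951; Petrov 0.3547.
Unrounded shares: Nwosu 1,331,540.70; Kowalski 1,373,020.41; Quinlan 1,171,816.12; Petrov 2,130,622.78.
Rounded to nearest $5: Nwosu $1,331,540; Kowalski $1,373,020; Quinlan $1,171,815; Petrov $2,130,625. Sum = $6,007,000.
Sum already equals the total — no adjustment.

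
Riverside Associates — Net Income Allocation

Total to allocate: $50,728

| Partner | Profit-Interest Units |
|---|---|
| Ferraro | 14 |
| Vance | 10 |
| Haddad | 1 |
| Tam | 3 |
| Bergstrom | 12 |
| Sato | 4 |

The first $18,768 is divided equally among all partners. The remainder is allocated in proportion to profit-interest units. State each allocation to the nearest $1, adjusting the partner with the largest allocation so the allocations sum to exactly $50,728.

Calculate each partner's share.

Ferraro: $13,298; Vance: $10,392; Haddad: $3,854; Tam: $5,307; Bergstrom: $11,844; Sato: $6,033

Equal tier: $18,768 ÷ 6 = $3,128 apiece.
Remainder $31,960 by profit-interest units (total 44): Ferraro 10,169.09 → $10,169; Vance 7,263.64 → $7,264; Haddad 726.36 → $726; Tam 2,179.09 → $2,179; Bergstrom 8,716.36 → $8,716; Sato 2,905.45 → $2,905.
Rounding difference +$1 on remainder applied to Ferraro.
Totals: Ferraro $3,128 + $10,170 = $13,298; Vance $3,128 + $7,264 = $10,392; Haddad $3,128 + $726 = $3,854; Tam $3,128 + $2,179 = $5,307; Bergstrom $3,128 + $8,716 = $11,844; Sato $3,128 + $2,905 = $6,033.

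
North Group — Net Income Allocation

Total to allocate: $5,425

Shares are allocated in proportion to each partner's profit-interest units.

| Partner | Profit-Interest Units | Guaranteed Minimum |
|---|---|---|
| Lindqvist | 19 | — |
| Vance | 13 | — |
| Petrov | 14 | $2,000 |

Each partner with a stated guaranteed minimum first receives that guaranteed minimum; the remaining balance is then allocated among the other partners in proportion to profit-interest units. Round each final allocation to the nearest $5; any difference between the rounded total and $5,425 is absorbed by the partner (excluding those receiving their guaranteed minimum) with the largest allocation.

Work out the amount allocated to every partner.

Lindqvist: $2,035 | Vance: $1,390 | Petrov: $2,000

Guaranteed amounts: Petrov $2,000. Remaining pool $3,425.
Remaining pool split over remaining profit-interest units 32: Lindqvist 2,033.59 → $2,035; Vance 1,391.41 → $1,390.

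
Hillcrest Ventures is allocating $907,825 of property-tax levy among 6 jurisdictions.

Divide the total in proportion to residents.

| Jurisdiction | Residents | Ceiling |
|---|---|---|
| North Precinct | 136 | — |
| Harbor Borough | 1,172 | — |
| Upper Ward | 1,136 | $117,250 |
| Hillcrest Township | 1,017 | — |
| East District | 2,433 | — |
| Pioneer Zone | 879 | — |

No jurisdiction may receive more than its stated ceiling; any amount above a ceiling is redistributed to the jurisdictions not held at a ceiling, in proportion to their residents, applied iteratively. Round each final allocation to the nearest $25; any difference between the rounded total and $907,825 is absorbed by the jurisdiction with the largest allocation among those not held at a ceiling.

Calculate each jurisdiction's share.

North Precinct: $19,075 | Harbor Borough: $164,375 | Upper Ward: $117,250 | Hillcrest Township: $142,625 | East District: $341,225 | Pioneer Zone: $123,275

Sum of residents: 6,773.
Proportional shares (ignoring caps): North Precinct 18,228.88; Harbor Borough 157,090.05; Upper Ward 152,264.76; Hillcrest Township 136,314.49; East District 326,109.29; Pioneer Zone 117,817.54.
Cap binds for Upper Ward ($117,250); residual $790,575 reallocated over remaining residents 5,637.
Shares after redistribution: North Precinct 19,073.66 → $19,075; Harbor Borough 164,370.04 → $164,375; Hillcrest Township 142,631.68 → $142,625; East District 341,222.10 → $341,225; Pioneer Zone 123,277.53 → $123,275.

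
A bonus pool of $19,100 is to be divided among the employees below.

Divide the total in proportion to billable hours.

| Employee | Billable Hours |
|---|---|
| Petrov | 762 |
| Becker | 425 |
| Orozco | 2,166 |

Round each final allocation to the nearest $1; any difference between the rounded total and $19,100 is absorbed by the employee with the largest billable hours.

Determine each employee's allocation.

Petrov: $4,341 · Becker: $2,421 · Orozco: $12,338

Billable hours total: 762 + 425 + 2,166 = 3,353.
Raw shares: Petrov 4,340.65; Becker 2,420.97; Orozco 12,338.38.
At nearest $1: Petrov $4,341; Becker $2,421; Orozco $12,338. Sum = $19,100.
No rounding difference to absorb.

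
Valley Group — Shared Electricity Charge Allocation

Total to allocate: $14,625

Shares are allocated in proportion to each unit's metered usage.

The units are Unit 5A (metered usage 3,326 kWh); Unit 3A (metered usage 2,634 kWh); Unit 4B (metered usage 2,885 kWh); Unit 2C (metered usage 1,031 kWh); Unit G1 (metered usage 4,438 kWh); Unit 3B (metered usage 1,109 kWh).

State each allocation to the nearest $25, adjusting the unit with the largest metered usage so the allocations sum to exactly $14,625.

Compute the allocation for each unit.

Unit 5A: $3,150 | Unit 3A: $2,500 | Unit 4B: $2,725 | Unit 2C: $975 | Unit G1: $4,225 | Unit 3B: $1,050

Sum of metered usage: 15,423.
Pro-rata amounts: Unit 5A 3,326/15,423 × $14,625 = 3,153.91; Unit 3A 2,634/15,423 × $14,625 = 2,497.71; Unit 4B 2,885/15,423 × $14,625 = 2,735.73; Unit 2C 1,031/15,423 × $14,625 = 977.66; Unit G1 4,438/15,423 × $14,625 = 4,208.37; Unit 3B 1,109/15,423 × $14,625 = 1,051.62.
At nearest $25: Unit 5A $3,150; Unit 3A $2,500; Unit 4B $2,725; Unit 2C $975; Unit G1 $4,200; Unit 3B $1,050. Sum = $14,600.
Difference $14,625 − $14,600 = +$25 applied to largest metered usage (Unit G1): Unit G1 becomes $4,225.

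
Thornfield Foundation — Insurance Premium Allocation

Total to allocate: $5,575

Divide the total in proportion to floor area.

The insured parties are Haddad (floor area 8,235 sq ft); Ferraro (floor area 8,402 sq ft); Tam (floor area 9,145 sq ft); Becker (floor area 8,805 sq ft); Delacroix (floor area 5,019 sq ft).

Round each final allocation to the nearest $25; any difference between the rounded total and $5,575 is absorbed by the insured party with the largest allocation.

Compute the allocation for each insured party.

Haddad: $1,150; Ferraro: $1,175; Tam: $1,300; Becker: $1,250; Delacroix: $700

Floor area total: 39,606.
Unrounded shares: Haddad 8,235/39,606 × $5,575 = 1,159.17; Ferraro 8,402/39,606 × $5,575 = 1,182.68; Tam 9,145/39,606 × $5,575 = 1,287.26; Becker 8,805/39,606 × $5,575 = 1,239.41; Delacroix 5,019/39,606 × $5,575 = 706.48.
Rounded to nearest $25: Haddad $1,150; Ferraro $1,175; Tam $1,275; Becker $1,250; Delacroix $700. Sum = $5,550.
Difference $5,575 − $5,550 = +$25 applied to largest allocation (Tam): Tam becomes $1,300.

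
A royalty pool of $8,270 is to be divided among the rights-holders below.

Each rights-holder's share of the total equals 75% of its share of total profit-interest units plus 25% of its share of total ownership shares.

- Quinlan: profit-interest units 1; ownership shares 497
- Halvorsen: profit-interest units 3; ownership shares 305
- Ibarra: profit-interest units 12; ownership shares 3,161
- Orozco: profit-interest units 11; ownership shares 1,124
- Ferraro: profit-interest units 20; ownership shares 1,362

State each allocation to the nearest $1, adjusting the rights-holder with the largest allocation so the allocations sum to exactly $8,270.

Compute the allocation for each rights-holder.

Profit-interest units total 47; ownership shares total 6,449.
Combined weights (75% profit-interest units + 25% ownership shares): Quinlan 0.0352; Halvorsen 0.0597; Ibarra 0.3140; Orozco 0.2191; Ferraro 0.3719.
Proportional shares: Quinlan 291.30; Halvorsen 493.68; Ibarra 2,597.01; Orozco 1,811.99; Ferraro 3,076.01.
At nearest $1: Quinlan $291; Halvorsen $494; Ibarra $2,597; Orozco $1,812; Ferraro $3,076. Sum = $8,270.
No rounding difference to absorb.

Quinlan: $291 | Halvorsen: $494 | Ibarra: $2,597 | Orozco: $1,812 | Ferraro: $3,076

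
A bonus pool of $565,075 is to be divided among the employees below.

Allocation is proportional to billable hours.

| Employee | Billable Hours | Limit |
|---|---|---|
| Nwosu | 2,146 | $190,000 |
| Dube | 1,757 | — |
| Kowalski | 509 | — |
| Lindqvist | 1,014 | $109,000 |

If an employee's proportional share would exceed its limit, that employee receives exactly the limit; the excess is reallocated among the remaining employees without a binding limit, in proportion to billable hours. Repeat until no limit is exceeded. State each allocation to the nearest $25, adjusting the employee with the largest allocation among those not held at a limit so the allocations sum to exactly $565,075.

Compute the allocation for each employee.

Nwosu: $190,000 · Dube: $206,300 · Kowalski: $59,775 · Lindqvist: $109,000

Combined billable hours = 5,426.
Unconstrained shares: Nwosu 223,488.93; Dube 182,977.66; Kowalski 53,008.33; Lindqvist 105,600.08.
Held at cap: Nwosu ($190,000); remaining pool $375,075 reallocated over remaining billable hours 3,280.
Held at cap: Lindqvist ($109,000); remaining pool $266,075 reallocated over remaining billable hours 2,266.
Remaining shares: Dube 206,307.93 → $206,300; Kowalski 59,767.07 → $59,775.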